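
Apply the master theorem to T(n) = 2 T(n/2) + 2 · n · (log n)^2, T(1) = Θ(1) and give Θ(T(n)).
T(n) = Θ(n · (log n)^3)

Here log_2 2 = 1 and f(n) = 2 · n · (log n)^2 = Θ(n^(log_2 2) · (log n)^2). This is the extended Case 2 of the master theorem (f matches the critical exponent up to log factors), giving T(n) = Θ(n^(log_2 2) · (log n)^(2+1)) = Θ(n · (log n)^3).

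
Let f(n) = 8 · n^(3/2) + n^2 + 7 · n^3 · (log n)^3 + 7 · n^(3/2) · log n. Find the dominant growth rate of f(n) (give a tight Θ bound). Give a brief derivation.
f(n) ∈ Θ(n^3 · (log n)^3)

Compare the terms by growth order. For large n, n^a · (log n)^b dominates n^a' · (log n)^b' iff a > a', or (a = a' and b > b'). Ranking the 4 terms shows the dominant one is 7 · n^3 · (log n)^3. Hence f(n) ∈ Θ(n^3 · (log n)^3).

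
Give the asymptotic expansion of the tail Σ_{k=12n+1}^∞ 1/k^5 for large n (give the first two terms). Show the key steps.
Σ_{k>12n} 1/k^5 = 1/(4 · (12n)^4) − 1/(2 · (12n)^5) + O(1/(12n)^6)

Compare to the integral: ∫_{12n}^∞ x^(−5) dx = [−x^(−4)/4]_{12n}^∞ = 1/((5−1)·(12n)^4). The Euler-Maclaurin correction adds −f(12n)/2 = −1/(2·(12n)^5). Euler-Maclaurin then gives
  Σ_{k>12n} 1/k^5 = ∫_{12n}^∞ dx/x^5 − 1/(2·(12n)^5) + O(1/(12n)^6).
(Equivalently this is ζ(5) − Σ_{k≤12n} 1/k^5.)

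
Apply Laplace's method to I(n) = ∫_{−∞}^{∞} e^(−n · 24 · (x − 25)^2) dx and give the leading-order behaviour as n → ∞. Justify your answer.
I(n) = sqrt(π/(24n))

Here φ(x) = 24 · (x − 25)^2 has its unique minimum at x* = 25 with φ(x*) = 0 and φ''(x*) = 48. Laplace's method gives
  I(n) ~ e^(−n φ(x*)) · sqrt(2π / (n · φ''(x*))) = sqrt(2π / (48n)) = sqrt(π/(24n)).
This is exact: substituting u = (x − 25)·sqrt(24n) gives I(n) = (1/sqrt(24n)) ∫_{−∞}^{∞} e^(−u^2) du = sqrt(π/(24n)).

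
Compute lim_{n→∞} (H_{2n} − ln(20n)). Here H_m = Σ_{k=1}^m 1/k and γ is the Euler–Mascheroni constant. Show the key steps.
lim = −ln 10 + γ

By Euler-Maclaurin, H_m = ln m + γ + O(1/m). So
  H_{2n} − ln(20n) = ln(2n) + γ − ln(20n) + O(1/n)
                       = ln(2/20) + γ + O(1/n).
Hence the limit is ln(2/20) + γ (= −ln 10).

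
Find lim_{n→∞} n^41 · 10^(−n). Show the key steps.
lim = 0

Exponentials with base > 1 dominate every fixed polynomial: for any fixed c, n^c / 10^n → 0 as n → ∞ (e.g. by the ratio test, or by writing 10^n = e^(n ln 10) and noting e^(n ln 10) / n^c → ∞). Hence n^41 · 10^(−n) = n^41 / 10^n → 0.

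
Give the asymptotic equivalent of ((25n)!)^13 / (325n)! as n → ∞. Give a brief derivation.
((25n)!)^13/(325n)! ~ ((2π·25n)^(12/2) / sqrt(13)) · 13^(−13·25n)  →  0

Write N = 25n. Stirling: N! ~ sqrt(2π N)(N/e)^N and (13N)! ~ sqrt(2π·13N)·(13N/e)^(13N).
  (N!)^13/(13N)! ~ (2π N)^(13/2) (N/e)^(13N) / [sqrt(2π·13N) (13N/e)^(13N)]
     = (2π N)^(13/2) / sqrt(2π·13N) · (N/(13N))^(13N)
     = (2π N)^((13−1)/2) / sqrt(13) · 13^(−13N).
Since 13^13 > 1, the factor 13^(−13N) decays exponentially, so the ratio → 0. Substituting N = 25n gives the stated form.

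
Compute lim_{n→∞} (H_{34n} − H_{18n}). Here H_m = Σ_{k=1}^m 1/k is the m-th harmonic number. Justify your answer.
lim = ln(34/18) = ln(17/9)

Euler-Maclaurin gives H_m = ln m + γ + 1/(2m) + O(1/m^2). The γ and O(1/m) terms cancel in the difference:
  H_{34n} − H_{18n} = ln(34n) − ln(18n) + O(1/n) = ln(34/18) + O(1/n).
Hence the limit is ln(34/18) = ln(17/9).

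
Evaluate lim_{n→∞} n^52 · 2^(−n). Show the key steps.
lim = 0

Exponentials with base > 1 dominate every fixed polynomial: for any fixed c, n^c / 2^n → 0 as n → ∞ (e.g. by the ratio test, or by writing 2^n = e^(n ln 2) and noting e^(n ln 2) / n^c → ∞). Hence n^52 · 2^(−n) = n^52 / 2^n → 0.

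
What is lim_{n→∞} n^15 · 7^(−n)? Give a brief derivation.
lim = 0

Exponentials with base > 1 dominate every fixed polynomial: for any fixed c, n^c / 7^n → 0 as n → ∞ (e.g. by the ratio test, or by writing 7^n = e^(n ln 7) and noting e^(n ln 7) / n^c → ∞). Hence n^15 · 7^(−n) = n^15 / 7^n → 0.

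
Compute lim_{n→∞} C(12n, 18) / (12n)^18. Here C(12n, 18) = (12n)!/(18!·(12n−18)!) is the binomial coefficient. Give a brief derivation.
lim = 1/18! = 1/6402373705728000

With N = 12n → ∞: C(N, 18) / N^18 = [N(N−1)…(N−17)] / (18! · N^18) = (1/18!) · 1 · (1 − 1/(12n)) · … · (1 − 17/(12n)). Each factor → 1 as N → ∞, so the limit is 1/18! = 1/6402373705728000.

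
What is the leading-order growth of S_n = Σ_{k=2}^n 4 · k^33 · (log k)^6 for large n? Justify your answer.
S_n ~ 2 · n^34 · (log n)^6 / 17

By integral comparison, S_n = ∫_1^n 4 · x^33 · (log x)^6 dx + O(n^33 · (log n)^6). For the integral, the leading term of ∫_1^n x^33 (log x)^6 dx is n^34/34 · (log n)^6 (by repeated integration by parts; each step lowers the log-exponent and produces a relatively O(1/log n) correction). Hence S_n ~ 2 · n^34 · (log n)^6 / 17.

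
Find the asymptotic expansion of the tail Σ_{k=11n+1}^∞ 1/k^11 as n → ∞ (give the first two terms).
Σ_{k>11n} 1/k^11 = 1/(10 · (11n)^10) − 1/(2 · (11n)^11) + O(1/(11n)^12)

Compare to the integral: ∫_{11n}^∞ x^(−11) dx = [−x^(−10)/10]_{11n}^∞ = 1/((11−1)·(11n)^10). The Euler-Maclaurin correction adds −f(11n)/2 = −1/(2·(11n)^11). Euler-Maclaurin then gives
  Σ_{k>11n} 1/k^11 = ∫_{11n}^∞ dx/x^11 − 1/(2·(11n)^11) + O(1/(11n)^12).
(Equivalently this is ζ(11) − Σ_{k≤11n} 1/k^11.)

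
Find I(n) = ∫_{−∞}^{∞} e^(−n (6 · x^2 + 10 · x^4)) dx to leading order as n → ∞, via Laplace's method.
I(n) ~ sqrt(π/(6n))

φ(x) = 6 · x^2 + 10 · x^4 has its unique global minimum at x* = 0 (since φ'(x) = 12x + 40x^3 = 0 only at x = 0 for real x with both coefficients positive, and φ → ∞ as |x| → ∞). At x* = 0, φ(0) = 0 and φ''(0) = 12. Laplace's method then gives
  I(n) ~ sqrt(2π / (n · φ''(0))) · e^(−n φ(0)) = sqrt(2π / (12n)) = sqrt(π/(6n)).
The 10 · x^4 term contributes only at subleading order (an O(1/n) relative correction).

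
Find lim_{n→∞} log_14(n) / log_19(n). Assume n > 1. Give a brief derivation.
lim = ln(19) / ln(14) = log_14(19)

Change of base: log_14(n) = ln n / ln 14 and log_19(n) = ln n / ln 19. The ratio is (ln n / ln 14) · (ln 19 / ln n) = ln 19 / ln 14, a constant independent of n. So the limit is ln 19 / ln 14 = log_14(19).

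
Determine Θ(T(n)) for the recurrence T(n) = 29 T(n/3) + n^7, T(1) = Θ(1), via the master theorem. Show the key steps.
T(n) = Θ(n^7)

log_3 29 ≈ 3.065. f(n) = n^7 dominates n^(log_3 29) since 7 > 3.065, and the regularity condition a·f(n/b) = 29·(n/3)^7 = (29/2187)·n^7 ≤ c·f(n) holds with c = 29/2187 ≈ 0.0133 < 1. So this is Case 3: T(n) = Θ(f(n)) = Θ(n^7).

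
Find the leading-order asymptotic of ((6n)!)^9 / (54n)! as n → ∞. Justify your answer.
((6n)!)^9/(54n)! ~ ((2π·6n)^(8/2) / 3) · 9^(−9·6n)  →  0

Write N = 6n. Stirling: N! ~ sqrt(2π N)(N/e)^N and (9N)! ~ sqrt(2π·9N)·(9N/e)^(9N).
  (N!)^9/(9N)! ~ (2π N)^(9/2) (N/e)^(9N) / [sqrt(2π·9N) (9N/e)^(9N)]
     = (2π N)^(9/2) / sqrt(2π·9N) · (N/(9N))^(9N)
     = (2π N)^((9−1)/2) / 3 · 9^(−9N).
Since 9^9 > 1, the factor 9^(−9N) decays exponentially, so the ratio → 0. Substituting N = 6n gives the stated form.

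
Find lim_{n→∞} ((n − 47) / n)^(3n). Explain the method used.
lim = e^(−141)

Rewrite as (1 − 47/n)^(3n). By the standard limit (1 + x/n)^n → e^x, we have (1 − 47/n)^n → e^(−47), and raising to the 3rd power gives e^(−141).
More precisely, ln[(1 − 47/n)^(3n)] = 3n · ln(1 − 47/n) = 3n · (-47/n + O(1/n^2)) = -141 + O(1/n) → -141.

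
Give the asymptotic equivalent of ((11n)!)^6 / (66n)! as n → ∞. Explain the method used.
((11n)!)^6/(66n)! ~ ((2π·11n)^(5/2) / sqrt(6)) · 6^(−6·11n)  →  0

Write N = 11n. Stirling: N! ~ sqrt(2π N)(N/e)^N and (6N)! ~ sqrt(2π·6N)·(6N/e)^(6N).
  (N!)^6/(6N)! ~ (2π N)^(6/2) (N/e)^(6N) / [sqrt(2π·6N) (6N/e)^(6N)]
     = (2π N)^(6/2) / sqrt(2π·6N) · (N/(6N))^(6N)
     = (2π N)^((6−1)/2) / sqrt(6) · 6^(−6N).
Since 6^6 > 1, the factor 6^(−6N) decays exponentially, so the ratio → 0. Substituting N = 11n gives the stated form.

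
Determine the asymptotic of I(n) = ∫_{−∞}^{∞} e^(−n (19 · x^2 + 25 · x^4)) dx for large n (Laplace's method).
I(n) ~ sqrt(π/(19n))

φ(x) = 19 · x^2 + 25 · x^4 has its unique global minimum at x* = 0 (since φ'(x) = 38x + 100x^3 = 0 only at x = 0 for real x with both coefficients positive, and φ → ∞ as |x| → ∞). At x* = 0, φ(0) = 0 and φ''(0) = 38. Laplace's method then gives
  I(n) ~ sqrt(2π / (n · φ''(0))) · e^(−n φ(0)) = sqrt(2π / (38n)) = sqrt(π/(19n)).
The 25 · x^4 term contributes only at subleading order (an O(1/n) relative correction).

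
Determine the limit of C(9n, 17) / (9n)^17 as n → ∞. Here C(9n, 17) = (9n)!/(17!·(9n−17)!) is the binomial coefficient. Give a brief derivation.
lim = 1/17! = 1/355687428096000

With N = 9n → ∞: C(N, 17) / N^17 = [N(N−1)…(N−16)] / (17! · N^17) = (1/17!) · 1 · (1 − 1/(9n)) · … · (1 − 16/(9n)). Each factor → 1 as N → ∞, so the limit is 1/17! = 1/355687428096000.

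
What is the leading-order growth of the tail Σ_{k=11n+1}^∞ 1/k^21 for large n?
Σ_{k>11n} 1/k^21 ~ 1/(20 · (11n)^20)

Compare to the integral: ∫_{11n}^∞ x^(−21) dx = [−x^(−20)/20]_{11n}^∞ = 1/((21−1)·(11n)^20). Euler-Maclaurin then gives
  Σ_{k>11n} 1/k^21 = ∫_{11n}^∞ dx/x^21 − 1/(2·(11n)^21) + O(1/(11n)^22).
(Equivalently this is ζ(21) − Σ_{k≤11n} 1/k^21.)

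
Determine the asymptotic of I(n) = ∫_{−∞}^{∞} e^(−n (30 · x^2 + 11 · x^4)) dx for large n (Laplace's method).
I(n) ~ sqrt(π/(30n))

φ(x) = 30 · x^2 + 11 · x^4 has its unique global minimum at x* = 0 (since φ'(x) = 60x + 44x^3 = 0 only at x = 0 for real x with both coefficients positive, and φ → ∞ as |x| → ∞). At x* = 0, φ(0) = 0 and φ''(0) = 60. Laplace's method then gives
  I(n) ~ sqrt(2π / (n · φ''(0))) · e^(−n φ(0)) = sqrt(2π / (60n)) = sqrt(π/(30n)).
The 11 · x^4 term contributes only at subleading order (an O(1/n) relative correction).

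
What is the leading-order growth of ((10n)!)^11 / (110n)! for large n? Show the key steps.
((10n)!)^11/(110n)! ~ ((2π·10n)^(10/2) / sqrt(11)) · 11^(−11·10n)  →  0

Write N = 10n. Stirling: N! ~ sqrt(2π N)(N/e)^N and (11N)! ~ sqrt(2π·11N)·(11N/e)^(11N).
  (N!)^11/(11N)! ~ (2π N)^(11/2) (N/e)^(11N) / [sqrt(2π·11N) (11N/e)^(11N)]
     = (2π N)^(11/2) / sqrt(2π·11N) · (N/(11N))^(11N)
     = (2π N)^((11−1)/2) / sqrt(11) · 11^(−11N).
Since 11^11 > 1, the factor 11^(−11N) decays exponentially, so the ratio → 0. Substituting N = 10n gives the stated form.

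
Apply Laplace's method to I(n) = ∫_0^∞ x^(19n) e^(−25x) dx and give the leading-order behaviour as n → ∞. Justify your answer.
I(n) ~ (sqrt(2π·19n) / 25) · (19n/(25e))^(19n)

Write the integrand as exp(19n ln x − 25x) and set f(x) = 19n ln x − 25x. Then f'(x) = 19n/x − 25 = 0 at x* = 19n/25, and f''(x*) = −19n/x*^2 = −25^2/(19n). Laplace's method (interior maximum) gives
  I(n) ~ e^(f(x*)) · sqrt(2π / |f''(x*)|)
        = exp(19n ln(19n/25) − 19n) · sqrt(2π · 19n / 25^2)
        = (19n/25)^(19n) e^(−19n) · sqrt(2π·19n) / 25
        = (sqrt(2π·19n) / 25) · (19n/(25e))^(19n).
This matches Γ(19n+1)/25^(19n+1) with Stirling applied to Γ.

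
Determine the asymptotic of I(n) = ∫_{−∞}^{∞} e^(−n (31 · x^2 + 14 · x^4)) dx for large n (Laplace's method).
I(n) ~ sqrt(π/(31n))

φ(x) = 31 · x^2 + 14 · x^4 has its unique global minimum at x* = 0 (since φ'(x) = 62x + 56x^3 = 0 only at x = 0 for real x with both coefficients positive, and φ → ∞ as |x| → ∞). At x* = 0, φ(0) = 0 and φ''(0) = 62. Laplace's method then gives
  I(n) ~ sqrt(2π / (n · φ''(0))) · e^(−n φ(0)) = sqrt(2π / (62n)) = sqrt(π/(31n)).
The 14 · x^4 term contributes only at subleading order (an O(1/n) relative correction).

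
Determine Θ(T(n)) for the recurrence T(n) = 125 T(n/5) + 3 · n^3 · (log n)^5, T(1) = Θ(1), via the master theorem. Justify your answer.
T(n) = Θ(n^3 · (log n)^6)

Here log_5 125 = 3 and f(n) = 3 · n^3 · (log n)^5 = Θ(n^(log_5 125) · (log n)^5). This is the extended Case 2 of the master theorem (f matches the critical exponent up to log factors), giving T(n) = Θ(n^(log_5 125) · (log n)^(5+1)) = Θ(n^3 · (log n)^6).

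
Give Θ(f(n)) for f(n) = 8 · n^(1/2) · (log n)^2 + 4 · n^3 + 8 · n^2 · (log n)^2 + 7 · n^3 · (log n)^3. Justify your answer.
f(n) ∈ Θ(n^3 · (log n)^3)

Compare the terms by growth order. For large n, n^a · (log n)^b dominates n^a' · (log n)^b' iff a > a', or (a = a' and b > b'). Ranking the 4 terms shows the dominant one is 7 · n^3 · (log n)^3. Hence f(n) ∈ Θ(n^3 · (log n)^3).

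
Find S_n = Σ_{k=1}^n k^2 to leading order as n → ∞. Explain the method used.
S_n ~ n^3 / 3

By integral comparison (Euler-Maclaurin), Σ_{k=1}^n k^2 = ∫_0^n x^2 dx + O(n^2) = n^3/3 + O(n^2). (Equivalently, Faulhaber's formula gives the same leading term.)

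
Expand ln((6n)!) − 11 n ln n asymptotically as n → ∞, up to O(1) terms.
ln((6n)!) − 11 n ln n = −5 n ln n + 6(ln 6 − 1) n + (1/2) ln(2π·6n) + O(1/n)

Stirling: ln((6n)!) = 6n ln(6n) − 6n + (1/2) ln(2π·6n) + O(1/n).
Expand 6n ln(6n) = 6n (ln n + ln 6) = 6n ln n + 6n ln 6.
Subtract 11n ln n: leading term is (6 − 11) n ln n = −5 n ln n. The next term is 6n ln 6 − 6n = 6(ln 6 − 1) n. Then the (1/2) ln(2π·6n) correction.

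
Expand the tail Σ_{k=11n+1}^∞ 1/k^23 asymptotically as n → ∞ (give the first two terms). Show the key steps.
Σ_{k>11n} 1/k^23 = 1/(22 · (11n)^22) − 1/(2 · (11n)^23) + O(1/(11n)^24)

Compare to the integral: ∫_{11n}^∞ x^(−23) dx = [−x^(−22)/22]_{11n}^∞ = 1/((23−1)·(11n)^22). The Euler-Maclaurin correction adds −f(11n)/2 = −1/(2·(11n)^23). Euler-Maclaurin then gives
  Σ_{k>11n} 1/k^23 = ∫_{11n}^∞ dx/x^23 − 1/(2·(11n)^23) + O(1/(11n)^24).
(Equivalently this is ζ(23) − Σ_{k≤11n} 1/k^23.)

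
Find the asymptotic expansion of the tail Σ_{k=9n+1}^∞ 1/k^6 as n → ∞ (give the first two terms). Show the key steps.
Σ_{k>9n} 1/k^6 = 1/(5 · (9n)^5) − 1/(2 · (9n)^6) + O(1/(9n)^7)

Compare to the integral: ∫_{9n}^∞ x^(−6) dx = [−x^(−5)/5]_{9n}^∞ = 1/((6−1)·(9n)^5). The Euler-Maclaurin correction adds −f(9n)/2 = −1/(2·(9n)^6). Euler-Maclaurin then gives
  Σ_{k>9n} 1/k^6 = ∫_{9n}^∞ dx/x^6 − 1/(2·(9n)^6) + O(1/(9n)^7).
(Equivalently this is ζ(6) − Σ_{k≤9n} 1/k^6.)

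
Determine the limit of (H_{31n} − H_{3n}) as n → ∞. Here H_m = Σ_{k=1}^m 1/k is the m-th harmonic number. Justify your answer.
lim = ln(31/3)

Euler-Maclaurin gives H_m = ln m + γ + 1/(2m) + O(1/m^2). The γ and O(1/m) terms cancel in the difference:
  H_{31n} − H_{3n} = ln(31n) − ln(3n) + O(1/n) = ln(31/3) + O(1/n).
Hence the limit is ln(31/3).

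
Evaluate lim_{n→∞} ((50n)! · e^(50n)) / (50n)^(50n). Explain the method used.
lim = ∞

Stirling: (50n)! ~ sqrt(2π·50n) · (50n/e)^(50n). Hence
  (50n)! · e^(50n) / (50n)^(50n) ~ sqrt(2π·50n) = sqrt(2π·50) · sqrt(n) → ∞.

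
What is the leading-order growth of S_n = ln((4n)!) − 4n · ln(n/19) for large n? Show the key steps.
S_n ~ 4n · (ln 76 − 1) + O(ln n)

Stirling: ln((4n)!) = 4n ln(4n) − 4n + O(ln n).
  S_n = 4n ln(4n) − 4n − 4n ln(n/19) + O(ln n)
      = 4n ln(4n) − 4n ln n + 4n ln 19 − 4n + O(ln n)
      = 4n ln 4 + 4n ln 19 − 4n + O(ln n)
      = 4n (ln 76 − 1) + O(ln n).
Numerically ln(76) − 1 ≈ 3.3307.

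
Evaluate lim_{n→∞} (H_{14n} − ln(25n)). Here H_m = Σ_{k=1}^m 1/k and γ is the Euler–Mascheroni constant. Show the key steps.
lim = ln(14/25) + γ

By Euler-Maclaurin, H_m = ln m + γ + O(1/m). So
  H_{14n} − ln(25n) = ln(14n) + γ − ln(25n) + O(1/n)
                       = ln(14/25) + γ + O(1/n).
Hence the limit is ln(14/25) + γ.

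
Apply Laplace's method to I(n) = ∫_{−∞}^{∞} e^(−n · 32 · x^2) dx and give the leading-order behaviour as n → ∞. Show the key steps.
I(n) = sqrt(π/(32n))

Here φ(x) = 32 · x^2 has its unique minimum at x* = 0 with φ(x*) = 0 and φ''(x*) = 64. Laplace's method gives
  I(n) ~ e^(−n φ(x*)) · sqrt(2π / (n · φ''(x*))) = sqrt(2π / (64n)) = sqrt(π/(32n)).
This is exact: substituting u = (x − 0)·sqrt(32n) gives I(n) = (1/sqrt(32n)) ∫_{−∞}^{∞} e^(−u^2) du = sqrt(π/(32n)).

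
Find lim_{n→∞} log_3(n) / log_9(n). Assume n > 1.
lim = ln(9) / ln(3) = log_3(9)

Change of base: log_3(n) = ln n / ln 3 and log_9(n) = ln n / ln 9. The ratio is (ln n / ln 3) · (ln 9 / ln n) = ln 9 / ln 3, a constant independent of n. So the limit is ln 9 / ln 3 = log_3(9).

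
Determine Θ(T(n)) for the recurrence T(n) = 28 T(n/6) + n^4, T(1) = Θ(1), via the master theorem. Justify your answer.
T(n) = Θ(n^4)

log_6 28 ≈ 1.860. f(n) = n^4 dominates n^(log_6 28) since 4 > 1.860, and the regularity condition a·f(n/b) = 28·(n/6)^4 = (28/1296)·n^4 ≤ c·f(n) holds with c = 28/1296 ≈ 0.0216 < 1. So this is Case 3: T(n) = Θ(f(n)) = Θ(n^4).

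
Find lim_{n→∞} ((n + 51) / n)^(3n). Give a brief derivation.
lim = e^153

Rewrite as (1 + 51/n)^(3n). By the standard limit (1 + x/n)^n → e^x, we have (1 + 51/n)^n → e^51, and raising to the 3rd power gives e^153.
More precisely, ln[(1 + 51/n)^(3n)] = 3n · ln(1 + 51/n) = 3n · (51/n + O(1/n^2)) = 153 + O(1/n) → 153.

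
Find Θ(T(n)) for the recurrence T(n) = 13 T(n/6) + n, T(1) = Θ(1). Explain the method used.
T(n) = Θ(n^(log_6 13))

Master theorem: compare f(n) = n to n^(log_6 13) where log_6 13 ≈ 1.432. Since 1 < log_6 13, we have f(n) = O(n^(log_6 13 − ε)) for some ε > 0 — Case 1. Hence T(n) = Θ(n^(log_6 13)).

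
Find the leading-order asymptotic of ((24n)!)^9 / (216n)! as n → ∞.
((24n)!)^9/(216n)! ~ ((2π·24n)^(8/2) / 3) · 9^(−9·24n)  →  0

Write N = 24n. Stirling: N! ~ sqrt(2π N)(N/e)^N and (9N)! ~ sqrt(2π·9N)·(9N/e)^(9N).
  (N!)^9/(9N)! ~ (2π N)^(9/2) (N/e)^(9N) / [sqrt(2π·9N) (9N/e)^(9N)]
     = (2π N)^(9/2) / sqrt(2π·9N) · (N/(9N))^(9N)
     = (2π N)^((9−1)/2) / 3 · 9^(−9N).
Since 9^9 > 1, the factor 9^(−9N) decays exponentially, so the ratio → 0. Substituting N = 24n gives the stated form.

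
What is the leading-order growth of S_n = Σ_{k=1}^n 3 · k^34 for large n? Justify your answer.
S_n ~ 3 · n^35 / 35

By integral comparison (Euler-Maclaurin), Σ_{k=1}^n 3 · k^34 = 3 · ∫_0^n x^34 dx + O(n^34) = 3 · n^35/35 + O(n^34). (Equivalently, Faulhaber's formula gives the same leading term.)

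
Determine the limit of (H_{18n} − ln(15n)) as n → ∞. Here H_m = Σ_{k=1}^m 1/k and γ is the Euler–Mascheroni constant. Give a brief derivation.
lim = ln(6/5) + γ

By Euler-Maclaurin, H_m = ln m + γ + O(1/m). So
  H_{18n} − ln(15n) = ln(18n) + γ − ln(15n) + O(1/n)
                       = ln(18/15) + γ + O(1/n).
Hence the limit is ln(18/15) + γ (= ln(6/5)).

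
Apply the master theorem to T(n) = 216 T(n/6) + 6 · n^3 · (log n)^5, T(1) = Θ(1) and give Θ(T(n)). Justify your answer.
T(n) = Θ(n^3 · (log n)^6)

Here log_6 216 = 3 and f(n) = 6 · n^3 · (log n)^5 = Θ(n^(log_6 216) · (log n)^5). This is the extended Case 2 of the master theorem (f matches the critical exponent up to log factors), giving T(n) = Θ(n^(log_6 216) · (log n)^(5+1)) = Θ(n^3 · (log n)^6).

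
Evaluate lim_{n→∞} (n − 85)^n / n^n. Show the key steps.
lim = e^(−85)

Rewrite as (1 − 85/n)^(n). By the standard limit (1 + x/n)^n → e^x, we have (1 − 85/n)^n → e^(−85), and raising to the 1st power gives e^(−85).
More precisely, ln[(1 − 85/n)^(n)] = n · ln(1 − 85/n) = n · (-85/n + O(1/n^2)) = -85 + O(1/n) → -85.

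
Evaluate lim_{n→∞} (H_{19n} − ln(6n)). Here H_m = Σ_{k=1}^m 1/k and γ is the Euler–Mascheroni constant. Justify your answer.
lim = ln(19/6) + γ

By Euler-Maclaurin, H_m = ln m + γ + O(1/m). So
  H_{19n} − ln(6n) = ln(19n) + γ − ln(6n) + O(1/n)
                       = ln(19/6) + γ + O(1/n).
Hence the limit is ln(19/6) + γ.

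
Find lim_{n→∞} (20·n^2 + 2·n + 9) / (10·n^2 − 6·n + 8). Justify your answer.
lim = 20/10 = 2

For large n the leading n^2 terms dominate both numerator and denominator. Dividing top and bottom by n^2, every other term tends to 0, leaving 20/10 = 2.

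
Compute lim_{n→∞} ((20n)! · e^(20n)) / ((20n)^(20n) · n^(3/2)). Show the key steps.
lim = 0

Stirling: (20n)! ~ sqrt(2π·20n) · (20n/e)^(20n). Hence
  (20n)! · e^(20n) / (20n)^(20n) ~ sqrt(2π·20n).
Dividing by n^(3/2): sqrt(2π·20n) / n^(3/2) = sqrt(2π·20) · n^((1−3)/2), so the expression behaves like sqrt(2π·20) · n^((1−3)/2) → 0.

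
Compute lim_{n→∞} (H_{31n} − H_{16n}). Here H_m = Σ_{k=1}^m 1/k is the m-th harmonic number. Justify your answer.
lim = ln(31/16)

Euler-Maclaurin gives H_m = ln m + γ + 1/(2m) + O(1/m^2). The γ and O(1/m) terms cancel in the difference:
  H_{31n} − H_{16n} = ln(31n) − ln(16n) + O(1/n) = ln(31/16) + O(1/n).
Hence the limit is ln(31/16).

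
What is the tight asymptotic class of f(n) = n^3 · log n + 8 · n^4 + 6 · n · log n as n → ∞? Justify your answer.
f(n) ∈ Θ(n^4)

Compare the terms by growth order. For large n, n^a · (log n)^b dominates n^a' · (log n)^b' iff a > a', or (a = a' and b > b'). Ranking the 3 terms shows the dominant one is 8 · n^4. Hence f(n) ∈ Θ(n^4).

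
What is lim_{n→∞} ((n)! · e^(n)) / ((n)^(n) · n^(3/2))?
lim = 0

Stirling: (n)! ~ sqrt(2π·n) · (n/e)^(n). Hence
  (n)! · e^(n) / (n)^(n) ~ sqrt(2π·n).
Dividing by n^(3/2): sqrt(2π·n) / n^(3/2) = sqrt(2π) · n^((1−3)/2), so the expression behaves like sqrt(2π) · n^((1−3)/2) → 0.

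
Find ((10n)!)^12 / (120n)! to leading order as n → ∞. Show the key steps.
((10n)!)^12/(120n)! ~ ((2π·10n)^(11/2) / sqrt(12)) · 12^(−12·10n)  →  0

Write N = 10n. Stirling: N! ~ sqrt(2π N)(N/e)^N and (12N)! ~ sqrt(2π·12N)·(12N/e)^(12N).
  (N!)^12/(12N)! ~ (2π N)^(12/2) (N/e)^(12N) / [sqrt(2π·12N) (12N/e)^(12N)]
     = (2π N)^(12/2) / sqrt(2π·12N) · (N/(12N))^(12N)
     = (2π N)^((12−1)/2) / sqrt(12) · 12^(−12N).
Since 12^12 > 1, the factor 12^(−12N) decays exponentially, so the ratio → 0. Substituting N = 10n gives the stated form.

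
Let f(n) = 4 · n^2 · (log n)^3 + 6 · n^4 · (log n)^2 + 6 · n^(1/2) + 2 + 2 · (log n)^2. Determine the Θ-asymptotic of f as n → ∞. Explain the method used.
f(n) ∈ Θ(n^4 · (log n)^2)

Compare the terms by growth order. For large n, n^a · (log n)^b dominates n^a' · (log n)^b' iff a > a', or (a = a' and b > b'). Ranking the 5 terms shows the dominant one is 6 · n^4 · (log n)^2. Hence f(n) ∈ Θ(n^4 · (log n)^2).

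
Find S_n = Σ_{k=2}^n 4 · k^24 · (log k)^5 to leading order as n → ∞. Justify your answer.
S_n ~ 4 · n^25 · (log n)^5 / 25

By integral comparison, S_n = ∫_1^n 4 · x^24 · (log x)^5 dx + O(n^24 · (log n)^5). For the integral, the leading term of ∫_1^n x^24 (log x)^5 dx is n^25/25 · (log n)^5 (by repeated integration by parts; each step lowers the log-exponent and produces a relatively O(1/log n) correction). Hence S_n ~ 4 · n^25 · (log n)^5 / 25.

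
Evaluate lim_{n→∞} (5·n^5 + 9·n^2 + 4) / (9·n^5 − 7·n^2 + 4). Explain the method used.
lim = 5/9

For large n the leading n^5 terms dominate both numerator and denominator. Dividing top and bottom by n^5, every other term tends to 0, leaving 5/9.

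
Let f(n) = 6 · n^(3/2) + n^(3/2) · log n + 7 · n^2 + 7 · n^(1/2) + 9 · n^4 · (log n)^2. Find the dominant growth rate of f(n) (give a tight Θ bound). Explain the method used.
f(n) ∈ Θ(n^4 · (log n)^2)

Compare the terms by growth order. For large n, n^a · (log n)^b dominates n^a' · (log n)^b' iff a > a', or (a = a' and b > b'). Ranking the 5 terms shows the dominant one is 9 · n^4 · (log n)^2. Hence f(n) ∈ Θ(n^4 · (log n)^2).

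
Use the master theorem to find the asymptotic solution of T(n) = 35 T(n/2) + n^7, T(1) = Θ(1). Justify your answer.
T(n) = Θ(n^7)

log_2 35 ≈ 5.129. f(n) = n^7 dominates n^(log_2 35) since 7 > 5.129, and the regularity condition a·f(n/b) = 35·(n/2)^7 = (35/128)·n^7 ≤ c·f(n) holds with c = 35/128 ≈ 0.273 < 1. So this is Case 3: T(n) = Θ(f(n)) = Θ(n^7).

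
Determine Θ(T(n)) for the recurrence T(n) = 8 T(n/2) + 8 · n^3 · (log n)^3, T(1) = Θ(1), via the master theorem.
T(n) = Θ(n^3 · (log n)^4)

Here log_2 8 = 3 and f(n) = 8 · n^3 · (log n)^3 = Θ(n^(log_2 8) · (log n)^3). This is the extended Case 2 of the master theorem (f matches the critical exponent up to log factors), giving T(n) = Θ(n^(log_2 8) · (log n)^(3+1)) = Θ(n^3 · (log n)^4).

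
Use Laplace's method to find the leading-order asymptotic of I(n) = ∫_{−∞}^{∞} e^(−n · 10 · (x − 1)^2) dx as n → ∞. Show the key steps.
I(n) = sqrt(π/(10n))

Here φ(x) = 10 · (x − 1)^2 has its unique minimum at x* = 1 with φ(x*) = 0 and φ''(x*) = 20. Laplace's method gives
  I(n) ~ e^(−n φ(x*)) · sqrt(2π / (n · φ''(x*))) = sqrt(2π / (20n)) = sqrt(π/(10n)).
This is exact: substituting u = (x − 1)·sqrt(10n) gives I(n) = (1/sqrt(10n)) ∫_{−∞}^{∞} e^(−u^2) du = sqrt(π/(10n)).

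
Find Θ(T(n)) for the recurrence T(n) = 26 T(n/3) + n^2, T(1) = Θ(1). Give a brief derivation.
T(n) = Θ(n^(log_3 26))

Master theorem: compare f(n) = n^2 to n^(log_3 26) where log_3 26 ≈ 2.966. Since 2 < log_3 26, we have f(n) = O(n^(log_3 26 − ε)) for some ε > 0 — Case 1. Hence T(n) = Θ(n^(log_3 26)).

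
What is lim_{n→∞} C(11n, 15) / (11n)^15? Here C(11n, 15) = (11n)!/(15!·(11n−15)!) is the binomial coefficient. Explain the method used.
lim = 1/15! = 1/1307674368000

With N = 11n → ∞: C(N, 15) / N^15 = [N(N−1)…(N−14)] / (15! · N^15) = (1/15!) · 1 · (1 − 1/(11n)) · … · (1 − 14/(11n)). Each factor → 1 as N → ∞, so the limit is 1/15! = 1/1307674368000.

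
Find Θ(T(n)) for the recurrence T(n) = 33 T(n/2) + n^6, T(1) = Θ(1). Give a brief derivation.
T(n) = Θ(n^6)

log_2 33 ≈ 5.044. f(n) = n^6 dominates n^(log_2 33) since 6 > 5.044, and the regularity condition a·f(n/b) = 33·(n/2)^6 = (33/64)·n^6 ≤ c·f(n) holds with c = 33/64 ≈ 0.516 < 1. So this is Case 3: T(n) = Θ(f(n)) = Θ(n^6).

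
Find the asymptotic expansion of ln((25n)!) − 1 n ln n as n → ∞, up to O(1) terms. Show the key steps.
ln((25n)!) − 1 n ln n = 24 n ln n + 25(ln 25 − 1) n + (1/2) ln(2π·25n) + O(1/n)

Stirling: ln((25n)!) = 25n ln(25n) − 25n + (1/2) ln(2π·25n) + O(1/n).
Expand 25n ln(25n) = 25n (ln n + ln 25) = 25n ln n + 25n ln 25.
Subtract 1n ln n: leading term is (25 − 1) n ln n = 24 n ln n. The next term is 25n ln 25 − 25n = 25(ln 25 − 1) n. Then the (1/2) ln(2π·25n) correction.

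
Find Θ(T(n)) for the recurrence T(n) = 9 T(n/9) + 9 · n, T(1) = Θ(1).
T(n) = Θ(n log n)

log_9 9 = 1, and f(n) = 9 · n = Θ(n^(log_9 9)). This is Case 2 of the master theorem: T(n) = Θ(f(n) · log n) = Θ(n log n).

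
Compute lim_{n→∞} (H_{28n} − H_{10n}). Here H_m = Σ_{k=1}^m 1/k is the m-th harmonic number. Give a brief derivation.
lim = ln(28/10) = ln(14/5)

Euler-Maclaurin gives H_m = ln m + γ + 1/(2m) + O(1/m^2). The γ and O(1/m) terms cancel in the difference:
  H_{28n} − H_{10n} = ln(28n) − ln(10n) + O(1/n) = ln(28/10) + O(1/n).
Hence the limit is ln(28/10) = ln(14/5).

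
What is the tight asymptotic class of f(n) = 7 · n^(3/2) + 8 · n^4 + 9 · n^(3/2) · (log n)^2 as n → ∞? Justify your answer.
f(n) ∈ Θ(n^4)

Compare the terms by growth order. For large n, n^a · (log n)^b dominates n^a' · (log n)^b' iff a > a', or (a = a' and b > b'). Ranking the 3 terms shows the dominant one is 8 · n^4. Hence f(n) ∈ Θ(n^4).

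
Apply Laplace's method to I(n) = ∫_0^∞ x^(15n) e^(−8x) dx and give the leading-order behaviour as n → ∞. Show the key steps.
I(n) ~ (sqrt(2π·15n) / 8) · (15n/(8e))^(15n)

Write the integrand as exp(15n ln x − 8x) and set f(x) = 15n ln x − 8x. Then f'(x) = 15n/x − 8 = 0 at x* = 15n/8, and f''(x*) = −15n/x*^2 = −8^2/(15n). Laplace's method (interior maximum) gives
  I(n) ~ e^(f(x*)) · sqrt(2π / |f''(x*)|)
        = exp(15n ln(15n/8) − 15n) · sqrt(2π · 15n / 8^2)
        = (15n/8)^(15n) e^(−15n) · sqrt(2π·15n) / 8
        = (sqrt(2π·15n) / 8) · (15n/(8e))^(15n).
This matches Γ(15n+1)/8^(15n+1) with Stirling applied to Γ.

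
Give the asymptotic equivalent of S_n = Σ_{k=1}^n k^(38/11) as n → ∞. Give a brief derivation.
S_n ~ (11/49) · n^(49/11)

Integral comparison: Σ_{k=1}^n k^(38/11) = ∫_0^n x^(38/11) dx + O(n^(38/11)). The integral is n^(1 + 38/11) / (1 + 38/11) = n^((38+11)/11) / ((38+11)/11) = (11/49) · n^(49/11).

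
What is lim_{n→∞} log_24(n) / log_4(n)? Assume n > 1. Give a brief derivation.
lim = ln(4) / ln(24) = log_24(4)

Change of base: log_24(n) = ln n / ln 24 and log_4(n) = ln n / ln 4. The ratio is (ln n / ln 24) · (ln 4 / ln n) = ln 4 / ln 24, a constant independent of n. So the limit is ln 4 / ln 24 = log_24(4).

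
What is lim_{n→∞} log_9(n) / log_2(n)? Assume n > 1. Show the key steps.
lim = ln(2) / ln(9) = log_9(2)

Change of base: log_9(n) = ln n / ln 9 and log_2(n) = ln n / ln 2. The ratio is (ln n / ln 9) · (ln 2 / ln n) = ln 2 / ln 9, a constant independent of n. So the limit is ln 2 / ln 9 = log_9(2).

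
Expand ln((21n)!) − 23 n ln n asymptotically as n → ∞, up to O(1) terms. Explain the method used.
ln((21n)!) − 23 n ln n = −2 n ln n + 21(ln 21 − 1) n + (1/2) ln(2π·21n) + O(1/n)

Stirling: ln((21n)!) = 21n ln(21n) − 21n + (1/2) ln(2π·21n) + O(1/n).
Expand 21n ln(21n) = 21n (ln n + ln 21) = 21n ln n + 21n ln 21.
Subtract 23n ln n: leading term is (21 − 23) n ln n = −2 n ln n. The next term is 21n ln 21 − 21n = 21(ln 21 − 1) n. Then the (1/2) ln(2π·21n) correction.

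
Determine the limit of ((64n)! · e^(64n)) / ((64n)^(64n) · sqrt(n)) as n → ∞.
lim = sqrt(2π·64)

Stirling: (64n)! ~ sqrt(2π·64n) · (64n/e)^(64n). Hence
  (64n)! · e^(64n) / (64n)^(64n) ~ sqrt(2π·64n).
Dividing by sqrt(n): sqrt(2π·64n) / sqrt(n) = sqrt(2π·64) · n^((1−1)/2), so the limit is sqrt(2π·64).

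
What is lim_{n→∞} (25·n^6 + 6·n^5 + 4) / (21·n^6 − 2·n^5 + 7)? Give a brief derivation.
lim = 25/21

For large n the leading n^6 terms dominate both numerator and denominator. Dividing top and bottom by n^6, every other term tends to 0, leaving 25/21.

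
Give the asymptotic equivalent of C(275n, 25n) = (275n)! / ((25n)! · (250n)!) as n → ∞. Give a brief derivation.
C(275n, 25n) ~ (285311670611/10000000000)^(25n) · sqrt(11/(20π·25n))

Write N = 25n. Apply Stirling to each factorial:
  (11N)! ~ sqrt(2π·11N) · (11N/e)^(11N),
  N! ~ sqrt(2π N) · (N/e)^N,
  (10N)! ~ sqrt(2π·10N) · (10N/e)^(10N).
The exponential factors combine to (11N)^(11N) / (N^N · (10N)^(10N)) = 11^(11N)/10^(10N) = (11^11/10^10)^N = (285311670611/10000000000)^N.
The square-root prefactors combine to sqrt(2π·11N) / (sqrt(2π N)·sqrt(2π·10N)) = sqrt(11 / (2π·10·N)) = sqrt(11/(20π·25n)).
Substituting N = 25n: C(275n, 25n) ~ (285311670611/10000000000)^(25n) · sqrt(11/(20π·25n)).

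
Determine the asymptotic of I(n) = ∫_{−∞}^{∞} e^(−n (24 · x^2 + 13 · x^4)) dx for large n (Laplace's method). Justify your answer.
I(n) ~ sqrt(π/(24n))

φ(x) = 24 · x^2 + 13 · x^4 has its unique global minimum at x* = 0 (since φ'(x) = 48x + 52x^3 = 0 only at x = 0 for real x with both coefficients positive, and φ → ∞ as |x| → ∞). At x* = 0, φ(0) = 0 and φ''(0) = 48. Laplace's method then gives
  I(n) ~ sqrt(2π / (n · φ''(0))) · e^(−n φ(0)) = sqrt(2π / (48n)) = sqrt(π/(24n)).
The 13 · x^4 term contributes only at subleading order (an O(1/n) relative correction).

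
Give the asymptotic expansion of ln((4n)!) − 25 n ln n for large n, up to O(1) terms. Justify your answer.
ln((4n)!) − 25 n ln n = −21 n ln n + 4(ln 4 − 1) n + (1/2) ln(2π·4n) + O(1/n)

Stirling: ln((4n)!) = 4n ln(4n) − 4n + (1/2) ln(2π·4n) + O(1/n).
Expand 4n ln(4n) = 4n (ln n + ln 4) = 4n ln n + 4n ln 4.
Subtract 25n ln n: leading term is (4 − 25) n ln n = −21 n ln n. The next term is 4n ln 4 − 4n = 4(ln 4 − 1) n. Then the (1/2) ln(2π·4n) correction.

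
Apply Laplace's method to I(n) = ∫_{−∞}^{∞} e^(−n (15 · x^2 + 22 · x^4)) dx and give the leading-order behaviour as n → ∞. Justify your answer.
I(n) ~ sqrt(π/(15n))

φ(x) = 15 · x^2 + 22 · x^4 has its unique global minimum at x* = 0 (since φ'(x) = 30x + 88x^3 = 0 only at x = 0 for real x with both coefficients positive, and φ → ∞ as |x| → ∞). At x* = 0, φ(0) = 0 and φ''(0) = 30. Laplace's method then gives
  I(n) ~ sqrt(2π / (n · φ''(0))) · e^(−n φ(0)) = sqrt(2π / (30n)) = sqrt(π/(15n)).
The 22 · x^4 term contributes only at subleading order (an O(1/n) relative correction).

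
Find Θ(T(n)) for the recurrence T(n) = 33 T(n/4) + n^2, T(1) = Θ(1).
T(n) = Θ(n^(log_4 33))

Master theorem: compare f(n) = n^2 to n^(log_4 33) where log_4 33 ≈ 2.522. Since 2 < log_4 33, we have f(n) = O(n^(log_4 33 − ε)) for some ε > 0 — Case 1. Hence T(n) = Θ(n^(log_4 33)).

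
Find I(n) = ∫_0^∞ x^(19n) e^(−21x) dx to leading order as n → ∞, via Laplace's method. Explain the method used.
I(n) ~ (sqrt(2π·19n) / 21) · (19n/(21e))^(19n)

Write the integrand as exp(19n ln x − 21x) and set f(x) = 19n ln x − 21x. Then f'(x) = 19n/x − 21 = 0 at x* = 19n/21, and f''(x*) = −19n/x*^2 = −21^2/(19n). Laplace's method (interior maximum) gives
  I(n) ~ e^(f(x*)) · sqrt(2π / |f''(x*)|)
        = exp(19n ln(19n/21) − 19n) · sqrt(2π · 19n / 21^2)
        = (19n/21)^(19n) e^(−19n) · sqrt(2π·19n) / 21
        = (sqrt(2π·19n) / 21) · (19n/(21e))^(19n).
This matches Γ(19n+1)/21^(19n+1) with Stirling applied to Γ.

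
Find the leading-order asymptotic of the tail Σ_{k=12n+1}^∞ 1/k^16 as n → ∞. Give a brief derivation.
Σ_{k>12n} 1/k^16 ~ 1/(15 · (12n)^15)

Compare to the integral: ∫_{12n}^∞ x^(−16) dx = [−x^(−15)/15]_{12n}^∞ = 1/((16−1)·(12n)^15). Euler-Maclaurin then gives
  Σ_{k>12n} 1/k^16 = ∫_{12n}^∞ dx/x^16 − 1/(2·(12n)^16) + O(1/(12n)^17).
(Equivalently this is ζ(16) − Σ_{k≤12n} 1/k^16.)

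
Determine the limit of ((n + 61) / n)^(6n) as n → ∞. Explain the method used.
lim = e^366

Rewrite as (1 + 61/n)^(6n). By the standard limit (1 + x/n)^n → e^x, we have (1 + 61/n)^n → e^61, and raising to the 6th power gives e^366.
More precisely, ln[(1 + 61/n)^(6n)] = 6n · ln(1 + 61/n) = 6n · (61/n + O(1/n^2)) = 366 + O(1/n) → 366.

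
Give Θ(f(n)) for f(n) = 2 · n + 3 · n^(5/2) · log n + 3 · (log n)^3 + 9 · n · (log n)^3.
f(n) ∈ Θ(n^(5/2) · log n)

Compare the terms by growth order. For large n, n^a · (log n)^b dominates n^a' · (log n)^b' iff a > a', or (a = a' and b > b'). Ranking the 4 terms shows the dominant one is 3 · n^(5/2) · log n. Hence f(n) ∈ Θ(n^(5/2) · log n).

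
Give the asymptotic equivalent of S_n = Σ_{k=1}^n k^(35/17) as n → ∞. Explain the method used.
S_n ~ (17/52) · n^(52/17)

Integral comparison: Σ_{k=1}^n k^(35/17) = ∫_0^n x^(35/17) dx + O(n^(35/17)). The integral is n^(1 + 35/17) / (1 + 35/17) = n^((35+17)/17) / ((35+17)/17) = (17/52) · n^(52/17).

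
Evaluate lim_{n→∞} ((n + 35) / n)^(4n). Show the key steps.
lim = e^140

Rewrite as (1 + 35/n)^(4n). By the standard limit (1 + x/n)^n → e^x, we have (1 + 35/n)^n → e^35, and raising to the 4th power gives e^140.
More precisely, ln[(1 + 35/n)^(4n)] = 4n · ln(1 + 35/n) = 4n · (35/n + O(1/n^2)) = 140 + O(1/n) → 140.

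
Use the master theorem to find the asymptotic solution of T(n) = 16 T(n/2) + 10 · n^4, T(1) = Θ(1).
T(n) = Θ(n^4 log n)

log_2 16 = 4, and f(n) = 10 · n^4 = Θ(n^(log_2 16)). This is Case 2 of the master theorem: T(n) = Θ(f(n) · log n) = Θ(n^4 log n).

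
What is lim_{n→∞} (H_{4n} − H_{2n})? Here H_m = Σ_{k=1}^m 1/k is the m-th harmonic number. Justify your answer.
lim = ln(4/2) = ln 2

Euler-Maclaurin gives H_m = ln m + γ + 1/(2m) + O(1/m^2). The γ and O(1/m) terms cancel in the difference:
  H_{4n} − H_{2n} = ln(4n) − ln(2n) + O(1/n) = ln(4/2) + O(1/n).
Hence the limit is ln(4/2) = ln 2.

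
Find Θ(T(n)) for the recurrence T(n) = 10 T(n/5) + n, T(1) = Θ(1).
T(n) = Θ(n^(log_5 10))

Master theorem: compare f(n) = n to n^(log_5 10) where log_5 10 ≈ 1.431. Since 1 < log_5 10, we have f(n) = O(n^(log_5 10 − ε)) for some ε > 0 — Case 1. Hence T(n) = Θ(n^(log_5 10)).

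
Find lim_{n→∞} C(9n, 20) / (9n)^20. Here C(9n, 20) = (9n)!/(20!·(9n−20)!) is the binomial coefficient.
lim = 1/20! = 1/2432902008176640000

With N = 9n → ∞: C(N, 20) / N^20 = [N(N−1)…(N−19)] / (20! · N^20) = (1/20!) · 1 · (1 − 1/(9n)) · … · (1 − 19/(9n)). Each factor → 1 as N → ∞, so the limit is 1/20! = 1/2432902008176640000.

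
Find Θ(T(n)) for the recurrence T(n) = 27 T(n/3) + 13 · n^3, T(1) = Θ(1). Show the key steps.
T(n) = Θ(n^3 log n)

log_3 27 = 3, and f(n) = 13 · n^3 = Θ(n^(log_3 27)). This is Case 2 of the master theorem: T(n) = Θ(f(n) · log n) = Θ(n^3 log n).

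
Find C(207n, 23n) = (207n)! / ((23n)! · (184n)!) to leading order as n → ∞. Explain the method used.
C(207n, 23n) ~ (387420489/16777216)^(23n) · sqrt(9/(16π·23n))

Write N = 23n. Apply Stirling to each factorial:
  (9N)! ~ sqrt(2π·9N) · (9N/e)^(9N),
  N! ~ sqrt(2π N) · (N/e)^N,
  (8N)! ~ sqrt(2π·8N) · (8N/e)^(8N).
The exponential factors combine to (9N)^(9N) / (N^N · (8N)^(8N)) = 9^(9N)/8^(8N) = (9^9/8^8)^N = (387420489/16777216)^N.
The square-root prefactors combine to sqrt(2π·9N) / (sqrt(2π N)·sqrt(2π·8N)) = sqrt(9 / (2π·8·N)) = sqrt(9/(16π·23n)).
Substituting N = 23n: C(207n, 23n) ~ (387420489/16777216)^(23n) · sqrt(9/(16π·23n)).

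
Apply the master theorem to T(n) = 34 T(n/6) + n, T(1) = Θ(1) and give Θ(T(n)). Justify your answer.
T(n) = Θ(n^(log_6 34))

Master theorem: compare f(n) = n to n^(log_6 34) where log_6 34 ≈ 1.968. Since 1 < log_6 34, we have f(n) = O(n^(log_6 34 − ε)) for some ε > 0 — Case 1. Hence T(n) = Θ(n^(log_6 34)).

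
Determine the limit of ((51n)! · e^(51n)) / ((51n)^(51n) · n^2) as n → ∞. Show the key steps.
lim = 0

Stirling: (51n)! ~ sqrt(2π·51n) · (51n/e)^(51n). Hence
  (51n)! · e^(51n) / (51n)^(51n) ~ sqrt(2π·51n).
Dividing by n^2: sqrt(2π·51n) / n^2 = sqrt(2π·51) · n^((1−4)/2), so the expression behaves like sqrt(2π·51) · n^((1−4)/2) → 0.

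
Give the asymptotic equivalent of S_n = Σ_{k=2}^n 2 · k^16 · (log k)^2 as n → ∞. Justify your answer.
S_n ~ 2 · n^17 · (log n)^2 / 17

By integral comparison, S_n = ∫_1^n 2 · x^16 · (log x)^2 dx + O(n^16 · (log n)^2). For the integral, the leading term of ∫_1^n x^16 (log x)^2 dx is n^17/17 · (log n)^2 (by repeated integration by parts; each step lowers the log-exponent and produces a relatively O(1/log n) correction). Hence S_n ~ 2 · n^17 · (log n)^2 / 17.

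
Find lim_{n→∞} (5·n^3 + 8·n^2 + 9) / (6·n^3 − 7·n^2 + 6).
lim = 5/6

For large n the leading n^3 terms dominate both numerator and denominator. Dividing top and bottom by n^3, every other term tends to 0, leaving 5/6.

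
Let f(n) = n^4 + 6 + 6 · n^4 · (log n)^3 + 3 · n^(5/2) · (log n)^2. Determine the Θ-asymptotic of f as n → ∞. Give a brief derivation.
f(n) ∈ Θ(n^4 · (log n)^3)

Compare the terms by growth order. For large n, n^a · (log n)^b dominates n^a' · (log n)^b' iff a > a', or (a = a' and b > b'). Ranking the 4 terms shows the dominant one is 6 · n^4 · (log n)^3. Hence f(n) ∈ Θ(n^4 · (log n)^3).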